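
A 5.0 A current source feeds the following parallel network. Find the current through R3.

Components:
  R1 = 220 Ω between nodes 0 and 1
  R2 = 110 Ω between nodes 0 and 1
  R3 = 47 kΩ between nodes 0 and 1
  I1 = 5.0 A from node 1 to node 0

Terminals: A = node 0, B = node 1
All resistors sit directly between nodes 0 and 1, so they are in parallel and share one voltage V; the full source current 5 A splits among them.
1/R_par = 1/220 + 1/110 + 1/47000 = 0.01366 S  =>  R_par = 73.22 Ω
V = I × R_par = 5 × 73.22 = 366.1 V
I_R3 = V/R3 = 366.1/47000 = 0.007789 A

Final answer: 0.007789 A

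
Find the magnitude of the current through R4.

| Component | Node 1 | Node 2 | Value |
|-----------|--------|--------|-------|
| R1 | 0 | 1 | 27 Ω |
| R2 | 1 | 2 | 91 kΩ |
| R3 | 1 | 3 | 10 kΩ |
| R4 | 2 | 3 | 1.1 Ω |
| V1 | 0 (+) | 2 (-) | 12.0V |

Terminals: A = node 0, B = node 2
Nodal analysis, taking node 2 as the 0 V reference.
Source V1 fixes V_0 = 12 V.
KCL at each unknown node (sum of currents leaving = 0; resistances in Ω):
  Node 1: (V_1 - 12)/27 + (V_1 - 0)/91000 + (V_1 - V_3)/10000 = 0
  Node 3: (V_3 - V_1)/10000 + (V_3 - 0)/1.1 = 0
Collecting terms (coefficients in siemens):
  0.03715·V_1 - 0.0001·V_3 = 0.4444
  0.9092·V_3 - 0.0001·V_1 = 0
Determinant D = (0.03715)(0.9092) - (-0.0001)(-0.0001) = 0.03377
V_1 = [(0.4444)(0.9092) - (-0.0001)(0)]/D = 11.96 V
V_3 = [(0.03715)(0) - (0.4444)(-0.0001)]/D = 0.001316 V
I_R4 = (V_2 - V_3)/R4 = (0 - 0.001316)/1.1 = -0.001196 A
|I_R4| = 0.001196 A

Final answer: |I_R4| = 0.001196 A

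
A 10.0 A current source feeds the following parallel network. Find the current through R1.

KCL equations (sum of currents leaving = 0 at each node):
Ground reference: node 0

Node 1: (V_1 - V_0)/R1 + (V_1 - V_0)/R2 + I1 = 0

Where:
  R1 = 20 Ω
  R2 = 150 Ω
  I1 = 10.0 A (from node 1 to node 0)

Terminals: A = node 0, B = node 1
All resistors sit directly between nodes 0 and 1, so they are in parallel and share one voltage V; the full source current 10 A splits among them.
1/R_par = 1/20 + 1/150 = 0.05667 S  =>  R_par = 17.65 Ω
V = I × R_par = 10 × 17.65 = 176.5 V
I_R1 = V/R1 = 176.5/20 = 8.824 A

Final answer: 8.824 A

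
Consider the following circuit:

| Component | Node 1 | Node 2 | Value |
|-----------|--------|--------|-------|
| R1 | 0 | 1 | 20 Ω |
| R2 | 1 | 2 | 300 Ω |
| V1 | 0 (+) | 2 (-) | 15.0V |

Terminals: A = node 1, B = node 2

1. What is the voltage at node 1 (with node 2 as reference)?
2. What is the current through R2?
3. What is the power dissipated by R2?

Nodal analysis, taking node 2 as the 0 V reference.
Source V1 fixes V_0 = 15 V.
KCL at each unknown node (sum of currents leaving = 0; resistances in Ω):
  Node 1: (V_1 - 15)/20 + (V_1 - 0)/300 = 0
Collecting terms: 0.05333 × V_1 = 0.75  =>  V_1 = 14.06 V
Part 1:
  Read off the nodal solution: V_1 = 14.06 V
Part 2:
  I_R2 = (V_1 - V_2)/R2 = (14.06 - 0)/300 = 0.04688 A
  Magnitude: I_R2 = 0.04688 A
Part 3:
  I_R2 = (V_1 - V_2)/R2 = (14.06 - 0)/300 = 0.04688 A
  P_R2 = I_R2² × R2 = (0.04688)² × 300 = 0.6592 W

Final answers:
1. V_1 = 14.06 V
2. I_R2 = 0.04688 A
3. P_R2 = 0.6592 W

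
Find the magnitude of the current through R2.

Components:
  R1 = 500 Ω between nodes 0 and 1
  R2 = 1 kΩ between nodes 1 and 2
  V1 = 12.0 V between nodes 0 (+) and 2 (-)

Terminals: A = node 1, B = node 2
Nodal analysis, taking node 2 as the 0 V reference.
Source V1 fixes V_0 = 12 V.
KCL at each unknown node (sum of currents leaving = 0; resistances in Ω):
  Node 1: (V_1 - 12)/500 + (V_1 - 0)/1000 = 0
Collecting terms: 0.003 × V_1 = 0.024  =>  V_1 = 8 V
I_R2 = (V_1 - V_2)/R2 = (8 - 0)/1000 = 0.008 A
|I_R2| = 0.008 A

Final answer: |I_R2| = 0.008 A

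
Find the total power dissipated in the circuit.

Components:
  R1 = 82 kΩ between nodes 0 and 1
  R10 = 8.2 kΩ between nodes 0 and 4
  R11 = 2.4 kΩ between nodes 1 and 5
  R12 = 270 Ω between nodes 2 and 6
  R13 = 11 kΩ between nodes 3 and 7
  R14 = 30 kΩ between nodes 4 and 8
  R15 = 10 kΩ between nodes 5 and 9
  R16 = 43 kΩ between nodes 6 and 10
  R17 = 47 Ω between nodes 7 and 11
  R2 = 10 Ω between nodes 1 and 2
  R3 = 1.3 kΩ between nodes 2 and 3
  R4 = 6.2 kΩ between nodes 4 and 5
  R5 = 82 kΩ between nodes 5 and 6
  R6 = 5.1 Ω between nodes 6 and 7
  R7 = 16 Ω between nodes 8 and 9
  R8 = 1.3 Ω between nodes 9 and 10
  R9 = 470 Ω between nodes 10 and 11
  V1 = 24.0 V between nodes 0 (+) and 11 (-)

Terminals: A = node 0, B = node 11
Nodal analysis, taking node 11 as the 0 V reference.
Source V1 fixes V_0 = 24 V.
KCL at each unknown node (sum of currents leaving = 0; resistances in Ω):
  Node 1: (V_1 - 24)/82000 + (V_1 - V_2)/10 + (V_1 - V_5)/2400 = 0
  Node 2: (V_2 - V_1)/10 + (V_2 - V_3)/1300 + (V_2 - V_6)/270 = 0
  Node 3: (V_3 - V_2)/1300 + (V_3 - V_7)/11000 = 0
  Node 4: (V_4 - V_5)/6200 + (V_4 - 24)/8200 + (V_4 - V_8)/30000 = 0
  Node 5: (V_5 - V_4)/6200 + (V_5 - V_6)/82000 + (V_5 - V_1)/2400 + (V_5 - V_9)/10000 = 0
  Node 6: (V_6 - V_5)/82000 + (V_6 - V_7)/5.1 + (V_6 - V_2)/270 + (V_6 - V_10)/43000 = 0
  Node 7: (V_7 - V_6)/5.1 + (V_7 - V_3)/11000 + (V_7 - 0)/47 = 0
  Node 8: (V_8 - V_9)/16 + (V_8 - V_4)/30000 = 0
  Node 9: (V_9 - V_8)/16 + (V_9 - V_10)/1.3 + (V_9 - V_5)/10000 = 0
  Node 10: (V_10 - V_9)/1.3 + (V_10 - 0)/470 + (V_10 - V_6)/43000 = 0
Collecting terms (coefficients in siemens):
  0.1004·V_1 - 0.1·V_2 - 0.0004167·V_5 = 0.0002927
  0.1045·V_2 - 0.1·V_1 - 0.0007692·V_3 - 0.003704·V_6 = 0
  0.0008601·V_3 - 0.0007692·V_2 - 0.00009091·V_7 = 0
  0.0003166·V_4 - 0.0001613·V_5 - 0.00003333·V_8 = 0.002927
  0.0006902·V_5 - 0.0004167·V_1 - 0.0001613·V_4 - 0.0000122·V_6 - 0.0001·V_9 = 0
  0.1998·V_6 - 0.003704·V_2 - 0.0000122·V_5 - 0.1961·V_7 - 0.00002326·V_10 = 0
  0.2174·V_7 - 0.00009091·V_3 - 0.1961·V_6 = 0
  0.06253·V_8 - 0.00003333·V_4 - 0.0625·V_9 = 0
  0.8318·V_9 - 0.0001·V_5 - 0.0625·V_8 - 0.7692·V_10 = 0
  0.7714·V_10 - 0.00002326·V_6 - 0.7692·V_9 = 0
Solving these 10 simultaneous equations (Gaussian elimination) gives:
  V_1 = 0.4186 V, V_2 = 0.4058 V, V_3 = 0.3695 V, V_4 = 10.7 V
  V_5 = 2.795 V, V_6 = 0.06841 V, V_7 = 0.06185 V, V_8 = 0.2854 V
  V_9 = 0.2798 V, V_10 = 0.2791 V
Power in each resistor, P = (ΔV)²/R:
  P_R1 = (24 - 0.4186)²/82000 = 0.006781 W
  P_R2 = (0.4186 - 0.4058)²/10 = 0.00001633 W
  P_R3 = (0.4058 - 0.3695)²/1300 = 0.000001017 W
  P_R4 = (10.7 - 2.795)²/6200 = 0.01008 W
  P_R5 = (2.795 - 0.06841)²/82000 = 0.00009066 W
  P_R6 = (0.06841 - 0.06185)²/5.1 = 0.000008459 W
  P_R7 = (0.2854 - 0.2798)²/16 = 0.000001928 W
  P_R8 = (0.2798 - 0.2791)²/1.3 = 0.0000004659 W
  P_R9 = (0.2791 - 0)²/470 = 0.0001657 W
  P_R10 = (24 - 10.7)²/8200 = 0.02157 W
  P_R11 = (0.4186 - 2.795)²/2400 = 0.002353 W
  P_R12 = (0.4058 - 0.06841)²/270 = 0.0004217 W
  P_R13 = (0.3695 - 0.06185)²/11000 = 0.000008604 W
  P_R14 = (10.7 - 0.2854)²/30000 = 0.003615 W
  P_R15 = (2.795 - 0.2798)²/10000 = 0.0006326 W
  P_R16 = (0.06841 - 0.2791)²/43000 = 0.000001032 W
  P_R17 = (0.06185 - 0)²/47 = 0.00008138 W
P_total = P_R1 + P_R2 + P_R3 + P_R4 + P_R5 + P_R6 + P_R7 + P_R8 + P_R9 + P_R10 + P_R11 + P_R12 + P_R13 + P_R14 + P_R15 + P_R16 + P_R17 = 0.04583 W

Final answer: 0.04583 W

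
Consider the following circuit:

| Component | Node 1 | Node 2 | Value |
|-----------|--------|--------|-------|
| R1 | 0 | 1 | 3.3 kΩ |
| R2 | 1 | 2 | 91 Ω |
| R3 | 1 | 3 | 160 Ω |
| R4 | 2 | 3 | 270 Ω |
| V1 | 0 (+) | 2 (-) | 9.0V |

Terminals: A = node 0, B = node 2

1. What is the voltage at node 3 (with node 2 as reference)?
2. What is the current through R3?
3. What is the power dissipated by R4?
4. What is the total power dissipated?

Nodal analysis, taking node 2 as the 0 V reference.
Source V1 fixes V_0 = 9 V.
KCL at each unknown node (sum of currents leaving = 0; resistances in Ω):
  Node 1: (V_1 - 9)/3300 + (V_1 - 0)/91 + (V_1 - V_3)/160 = 0
  Node 3: (V_3 - V_1)/160 + (V_3 - 0)/270 = 0
Collecting terms (coefficients in siemens):
  0.01754·V_1 - 0.00625·V_3 = 0.002727
  0.009954·V_3 - 0.00625·V_1 = 0
Determinant D = (0.01754)(0.009954) - (-0.00625)(-0.00625) = 0.0001355
V_1 = [(0.002727)(0.009954) - (-0.00625)(0)]/D = 0.2003 V
V_3 = [(0.01754)(0) - (0.002727)(-0.00625)]/D = 0.1258 V
Part 1:
  Read off the nodal solution: V_3 = 0.1258 V
Part 2:
  I_R3 = (V_1 - V_3)/R3 = (0.2003 - 0.1258)/160 = 0.0004658 A
  Magnitude: I_R3 = 0.0004658 A
Part 3:
  I_R4 = (V_2 - V_3)/R4 = (0 - 0.1258)/270 = -0.0004658 A
  P_R4 = I_R4² × R4 = (-0.0004658)² × 270 = 0.00005857 W
Part 4:
  Power in each resistor, P = (ΔV)²/R:
    P_R1 = (9 - 0.2003)²/3300 = 0.02347 W
    P_R2 = (0.2003 - 0)²/91 = 0.0004408 W
    P_R3 = (0.2003 - 0.1258)²/160 = 0.00003471 W
    P_R4 = (0 - 0.1258)²/270 = 0.00005857 W
  P_total = P_R1 + P_R2 + P_R3 + P_R4 = 0.024 W

Final answers:
1. V_3 = 0.1258 V
2. I_R3 = 0.0004658 A
3. P_R4 = 5.857e-05 W
4. P_total = 0.024 W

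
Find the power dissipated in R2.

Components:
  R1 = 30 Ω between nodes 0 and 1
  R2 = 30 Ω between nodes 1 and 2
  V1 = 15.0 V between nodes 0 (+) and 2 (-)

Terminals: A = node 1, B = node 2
Nodal analysis, taking node 2 as the 0 V reference.
Source V1 fixes V_0 = 15 V.
KCL at each unknown node (sum of currents leaving = 0; resistances in Ω):
  Node 1: (V_1 - 15)/30 + (V_1 - 0)/30 = 0
Collecting terms: 0.06667 × V_1 = 0.5  =>  V_1 = 7.5 V
I_R2 = (V_1 - V_2)/R2 = (7.5 - 0)/30 = 0.25 A
P_R2 = I_R2² × R2 = (0.25)² × 30 = 1.875 W

Final answer: 1.875 W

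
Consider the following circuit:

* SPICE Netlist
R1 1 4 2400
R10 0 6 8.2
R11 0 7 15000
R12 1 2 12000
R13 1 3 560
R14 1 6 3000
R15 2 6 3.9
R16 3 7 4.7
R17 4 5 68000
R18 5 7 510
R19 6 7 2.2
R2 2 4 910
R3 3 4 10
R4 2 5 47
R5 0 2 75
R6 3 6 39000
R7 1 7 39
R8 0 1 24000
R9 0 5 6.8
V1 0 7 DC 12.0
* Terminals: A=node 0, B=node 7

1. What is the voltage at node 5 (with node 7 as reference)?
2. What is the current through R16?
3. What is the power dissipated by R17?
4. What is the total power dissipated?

Nodal analysis, taking node 7 as the 0 V reference.
Source V1 fixes V_0 = 12 V.
KCL at each unknown node (sum of currents leaving = 0; resistances in Ω):
  Node 1: (V_1 - V_4)/2400 + (V_1 - 0)/39 + (V_1 - 12)/24000 + (V_1 - V_2)/12000 + (V_1 - V_3)/560 + (V_1 - V_6)/3000 = 0
  Node 2: (V_2 - V_4)/910 + (V_2 - V_5)/47 + (V_2 - 12)/75 + (V_2 - V_1)/12000 + (V_2 - V_6)/3.9 = 0
  Node 3: (V_3 - V_4)/10 + (V_3 - V_6)/39000 + (V_3 - V_1)/560 + (V_3 - 0)/4.7 = 0
  Node 4: (V_4 - V_1)/2400 + (V_4 - V_2)/910 + (V_4 - V_3)/10 + (V_4 - V_5)/68000 = 0
  Node 5: (V_5 - V_2)/47 + (V_5 - 12)/6.8 + (V_5 - V_4)/68000 + (V_5 - 0)/510 = 0
  Node 6: (V_6 - V_3)/39000 + (V_6 - 12)/8.2 + (V_6 - V_1)/3000 + (V_6 - V_2)/3.9 + (V_6 - 0)/2.2 = 0
Collecting terms (coefficients in siemens):
  0.0283·V_1 - 0.00008333·V_2 - 0.001786·V_3 - 0.0004167·V_4 - 0.0003333·V_6 = 0.0005
  0.2922·V_2 - 0.00008333·V_1 - 0.001099·V_4 - 0.02128·V_5 - 0.2564·V_6 = 0.16
  0.3146·V_3 - 0.001786·V_1 - 0.1·V_4 - 0.00002564·V_6 = 0
  0.1015·V_4 - 0.0004167·V_1 - 0.001099·V_2 - 0.1·V_3 - 0.00001471·V_5 = 0
  0.1703·V_5 - 0.02128·V_2 - 0.00001471·V_4 = 1.765
  0.8333·V_6 - 0.0003333·V_1 - 0.2564·V_2 - 0.00002564·V_3 = 1.463
Solving these 6 simultaneous equations (Gaussian elimination) gives:
  V_1 = 0.06659 V, V_2 = 3.944 V, V_3 = 0.02151 V, V_4 = 0.06573 V
  V_5 = 10.85 V, V_6 = 2.97 V
Part 1:
  Read off the nodal solution: V_5 = 10.85 V
Part 2:
  I_R16 = (V_3 - V_7)/R16 = (0.02151 - 0)/4.7 = 0.004577 A
  Magnitude: I_R16 = 0.004577 A
Part 3:
  I_R17 = (V_4 - V_5)/R17 = (0.06573 - 10.85)/68000 = -0.0001587 A
  P_R17 = I_R17² × R17 = (-0.0001587)² × 68000 = 0.001712 W
Part 4:
  Power in each resistor, P = (ΔV)²/R:
    P_R1 = (0.06659 - 0.06573)²/2400 = 0.0000000003079 W
    P_R2 = (3.944 - 0.06573)²/910 = 0.01653 W
    P_R3 = (0.02151 - 0.06573)²/10 = 0.0001955 W
    P_R4 = (3.944 - 10.85)²/47 = 1.016 W
    P_R5 = (12 - 3.944)²/75 = 0.8652 W
    P_R6 = (0.02151 - 2.97)²/39000 = 0.0002229 W
    P_R7 = (0.06659 - 0)²/39 = 0.0001137 W
    P_R8 = (12 - 0.06659)²/24000 = 0.005934 W
    P_R9 = (12 - 10.85)²/6.8 = 0.193 W
    P_R10 = (12 - 2.97)²/8.2 = 9.944 W
    P_R11 = (12 - 0)²/15000 = 0.0096 W
    P_R12 = (0.06659 - 3.944)²/12000 = 0.001253 W
    P_R13 = (0.06659 - 0.02151)²/560 = 0.000003628 W
    P_R14 = (0.06659 - 2.97)²/3000 = 0.00281 W
    P_R15 = (3.944 - 2.97)²/3.9 = 0.2434 W
    P_R16 = (0.02151 - 0)²/4.7 = 0.00009848 W
    P_R17 = (0.06573 - 10.85)²/68000 = 0.001712 W
    P_R18 = (10.85 - 0)²/510 = 0.231 W
    P_R19 = (2.97 - 0)²/2.2 = 4.01 W
  P_total = P_R1 + P_R2 + P_R3 + P_R4 + P_R5 + P_R6 + P_R7 + P_R8 + P_R9 + P_R10 + P_R11 + P_R12 + P_R13 + P_R14 + P_R15 + P_R16 + P_R17 + P_R18 + P_R19 = 16.54 W

Final answers:
1. V_5 = 10.85 V
2. I_R16 = 0.004577 A
3. P_R17 = 0.001712 W
4. P_total = 16.54 W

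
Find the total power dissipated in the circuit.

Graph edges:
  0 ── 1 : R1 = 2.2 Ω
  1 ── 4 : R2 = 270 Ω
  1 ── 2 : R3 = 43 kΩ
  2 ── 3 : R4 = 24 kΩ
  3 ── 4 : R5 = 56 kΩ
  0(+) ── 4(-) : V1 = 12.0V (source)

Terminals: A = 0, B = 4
Nodal analysis, taking node 4 as the 0 V reference.
Source V1 fixes V_0 = 12 V.
KCL at each unknown node (sum of currents leaving = 0; resistances in Ω):
  Node 1: (V_1 - 12)/2.2 + (V_1 - 0)/270 + (V_1 - V_2)/43000 = 0
  Node 2: (V_2 - V_1)/43000 + (V_2 - V_3)/24000 = 0
  Node 3: (V_3 - V_2)/24000 + (V_3 - 0)/56000 = 0
Collecting terms (coefficients in siemens):
  0.4583·V_1 - 0.00002326·V_2 = 5.455
  0.00006492·V_2 - 0.00002326·V_1 - 0.00004167·V_3 = 0
  0.00005952·V_3 - 0.00004167·V_2 = 0
Solving these 3 simultaneous equations (Gaussian elimination) gives:
  V_1 = 11.9 V, V_2 = 7.742 V, V_3 = 5.419 V
Power in each resistor, P = (ΔV)²/R:
  P_R1 = (12 - 11.9)²/2.2 = 0.004294 W
  P_R2 = (11.9 - 0)²/270 = 0.5247 W
  P_R3 = (11.9 - 7.742)²/43000 = 0.0004027 W
  P_R4 = (7.742 - 5.419)²/24000 = 0.0002247 W
  P_R5 = (5.419 - 0)²/56000 = 0.0005244 W
P_total = P_R1 + P_R2 + P_R3 + P_R4 + P_R5 = 0.5302 W

Final answer: 0.5302 W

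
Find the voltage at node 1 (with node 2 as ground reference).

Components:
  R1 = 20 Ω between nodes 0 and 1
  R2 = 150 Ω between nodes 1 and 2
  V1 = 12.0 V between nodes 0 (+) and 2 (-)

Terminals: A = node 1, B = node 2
Nodal analysis, taking node 2 as the 0 V reference.
Source V1 fixes V_0 = 12 V.
KCL at each unknown node (sum of currents leaving = 0; resistances in Ω):
  Node 1: (V_1 - 12)/20 + (V_1 - 0)/150 = 0
Collecting terms: 0.05667 × V_1 = 0.6  =>  V_1 = 10.59 V
The requested potential is V_1 = 10.59 V.

Final answer: V_1 = 10.59 V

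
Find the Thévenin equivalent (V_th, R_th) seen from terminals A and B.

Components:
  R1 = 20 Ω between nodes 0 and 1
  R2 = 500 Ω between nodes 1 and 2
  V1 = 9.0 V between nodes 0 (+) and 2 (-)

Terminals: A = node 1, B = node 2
Step 1 — V_th is the open-circuit voltage V_A - V_B (nothing connected across the terminals).
Nodal analysis, taking node 2 as the 0 V reference.
Source V1 fixes V_0 = 9 V.
KCL at each unknown node (sum of currents leaving = 0; resistances in Ω):
  Node 1: (V_1 - 9)/20 + (V_1 - 0)/500 = 0
Collecting terms: 0.052 × V_1 = 0.45  =>  V_1 = 8.654 V
V_th = V_1 - V_2 = 8.654 - 0 = 8.654 V
Step 2 — R_th: zero the source — replace V1 by a short circuit (node 2 merges into node 0) — and find the resistance seen between A (node 1) and B (node 0).
Reduce the network between node 1 (A) and node 0 (B) by series/parallel combination:
  Rp1 = R1 ‖ R2 (parallel, both between nodes 0 and 1) = 1/(1/20 + 1/500) = 19.23 Ω
R_th = 19.23 Ω

Final answer: V_th = 8.654 V, R_th = 19.23 Ω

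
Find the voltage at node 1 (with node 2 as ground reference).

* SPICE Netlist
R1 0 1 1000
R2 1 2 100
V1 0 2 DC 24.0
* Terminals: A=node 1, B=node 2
Nodal analysis, taking node 2 as the 0 V reference.
Source V1 fixes V_0 = 24 V.
KCL at each unknown node (sum of currents leaving = 0; resistances in Ω):
  Node 1: (V_1 - 24)/1000 + (V_1 - 0)/100 = 0
Collecting terms: 0.011 × V_1 = 0.024  =>  V_1 = 2.182 V
The requested potential is V_1 = 2.182 V.

Final answer: V_1 = 2.182 V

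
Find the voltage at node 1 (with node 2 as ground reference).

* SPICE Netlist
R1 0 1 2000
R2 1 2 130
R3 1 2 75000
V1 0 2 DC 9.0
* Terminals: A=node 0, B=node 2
Nodal analysis, taking node 2 as the 0 V reference.
Source V1 fixes V_0 = 9 V.
KCL at each unknown node (sum of currents leaving = 0; resistances in Ω):
  Node 1: (V_1 - 9)/2000 + (V_1 - 0)/130 + (V_1 - 0)/75000 = 0
Collecting terms: 0.008206 × V_1 = 0.0045  =>  V_1 = 0.5484 V
The requested potential is V_1 = 0.5484 V.

Final answer: V_1 = 0.5484 V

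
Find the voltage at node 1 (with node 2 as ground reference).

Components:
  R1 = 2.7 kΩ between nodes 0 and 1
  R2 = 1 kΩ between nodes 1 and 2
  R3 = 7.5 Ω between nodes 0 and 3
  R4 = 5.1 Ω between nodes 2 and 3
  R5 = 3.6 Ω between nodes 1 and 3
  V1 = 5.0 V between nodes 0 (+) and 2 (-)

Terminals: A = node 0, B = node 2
Nodal analysis, taking node 2 as the 0 V reference.
Source V1 fixes V_0 = 5 V.
KCL at each unknown node (sum of currents leaving = 0; resistances in Ω):
  Node 1: (V_1 - 5)/2700 + (V_1 - 0)/1000 + (V_1 - V_3)/3.6 = 0
  Node 3: (V_3 - 5)/7.5 + (V_3 - 0)/5.1 + (V_3 - V_1)/3.6 = 0
Collecting terms (coefficients in siemens):
  0.2791·V_1 - 0.2778·V_3 = 0.001852
  0.6072·V_3 - 0.2778·V_1 = 0.6667
Determinant D = (0.2791)(0.6072) - (-0.2778)(-0.2778) = 0.09234
V_1 = [(0.001852)(0.6072) - (-0.2778)(0.6667)]/D = 2.018 V
V_3 = [(0.2791)(0.6667) - (0.001852)(-0.2778)]/D = 2.021 V
The requested potential is V_1 = 2.018 V.

Final answer: V_1 = 2.018 V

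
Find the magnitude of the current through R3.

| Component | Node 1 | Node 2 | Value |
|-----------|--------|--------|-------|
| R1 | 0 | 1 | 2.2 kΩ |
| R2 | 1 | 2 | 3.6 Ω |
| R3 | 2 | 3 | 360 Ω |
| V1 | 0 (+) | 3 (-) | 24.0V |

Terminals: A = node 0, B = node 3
Nodal analysis, taking node 3 as the 0 V reference.
Source V1 fixes V_0 = 24 V.
KCL at each unknown node (sum of currents leaving = 0; resistances in Ω):
  Node 1: (V_1 - 24)/2200 + (V_1 - V_2)/3.6 = 0
  Node 2: (V_2 - V_1)/3.6 + (V_2 - 0)/360 = 0
Collecting terms (coefficients in siemens):
  0.2782·V_1 - 0.2778·V_2 = 0.01091
  0.2806·V_2 - 0.2778·V_1 = 0
Determinant D = (0.2782)(0.2806) - (-0.2778)(-0.2778) = 0.0008991
V_1 = [(0.01091)(0.2806) - (-0.2778)(0)]/D = 3.404 V
V_2 = [(0.2782)(0) - (0.01091)(-0.2778)]/D = 3.37 V
I_R3 = (V_2 - V_3)/R3 = (3.37 - 0)/360 = 0.009362 A
|I_R3| = 0.009362 A

Final answer: |I_R3| = 0.009362 A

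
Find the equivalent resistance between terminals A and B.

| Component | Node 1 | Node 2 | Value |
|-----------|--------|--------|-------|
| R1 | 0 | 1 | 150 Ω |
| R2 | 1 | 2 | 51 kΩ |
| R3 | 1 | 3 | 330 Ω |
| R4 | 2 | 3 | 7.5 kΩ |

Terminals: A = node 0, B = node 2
Reduce the network between node 0 (A) and node 2 (B) by series/parallel combination:
  Rs1 = R3 + R4 (series, joined only at node 3) = 330 + 7500 = 7830 Ω
  Rp1 = R2 ‖ Rs1 (parallel, both between nodes 1 and 2) = 1/(1/51000 + 1/7830) = 6788 Ω
  Rs2 = R1 + Rp1 (series, joined only at node 1) = 150 + 6788 = 6938 Ω
R_eq = 6.938 kΩ

Final answer: 6.938 kΩ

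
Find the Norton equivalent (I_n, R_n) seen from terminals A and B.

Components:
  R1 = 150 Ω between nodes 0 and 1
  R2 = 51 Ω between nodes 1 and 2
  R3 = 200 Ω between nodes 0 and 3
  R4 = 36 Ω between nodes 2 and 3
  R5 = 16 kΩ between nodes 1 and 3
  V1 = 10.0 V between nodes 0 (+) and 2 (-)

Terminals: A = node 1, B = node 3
Find the Thévenin equivalent first; then I_n = V_th/R_th and R_n = R_th.
Step 1 — V_th is the open-circuit voltage V_A - V_B (nothing connected across the terminals).
Nodal analysis, taking node 2 as the 0 V reference.
Source V1 fixes V_0 = 10 V.
KCL at each unknown node (sum of currents leaving = 0; resistances in Ω):
  Node 1: (V_1 - 10)/150 + (V_1 - 0)/51 + (V_1 - V_3)/16000 = 0
  Node 3: (V_3 - 10)/200 + (V_3 - 0)/36 + (V_3 - V_1)/16000 = 0
Collecting terms (coefficients in siemens):
  0.02634·V_1 - 0.0000625·V_3 = 0.06667
  0.03284·V_3 - 0.0000625·V_1 = 0.05
Determinant D = (0.02634)(0.03284) - (-0.0000625)(-0.0000625) = 0.0008649
V_1 = [(0.06667)(0.03284) - (-0.0000625)(0.05)]/D = 2.535 V
V_3 = [(0.02634)(0.05) - (0.06667)(-0.0000625)]/D = 1.527 V
V_th = V_1 - V_3 = 2.535 - 1.527 = 1.008 V
Step 2 — R_th: zero the source — replace V1 by a short circuit (node 2 merges into node 0) — and find the resistance seen between A (node 1) and B (node 3).
Reduce the network between node 1 (A) and node 3 (B) by series/parallel combination:
  Rp1 = R1 ‖ R2 (parallel, both between nodes 0 and 1) = 1/(1/150 + 1/51) = 38.06 Ω
  Rp2 = R3 ‖ R4 (parallel, both between nodes 0 and 3) = 1/(1/200 + 1/36) = 30.51 Ω
  Rs1 = Rp1 + Rp2 (series, joined only at node 0) = 38.06 + 30.51 = 68.57 Ω
  Rp3 = R5 ‖ Rs1 (parallel, both between nodes 1 and 3) = 1/(1/16000 + 1/68.57) = 68.28 Ω
R_th = 68.28 Ω
I_n = V_th/R_th = 1.008/68.28 = 0.01476 A, and R_n = R_th = 68.28 Ω

Final answer: I_n = 0.01476 A, R_n = 68.28 Ω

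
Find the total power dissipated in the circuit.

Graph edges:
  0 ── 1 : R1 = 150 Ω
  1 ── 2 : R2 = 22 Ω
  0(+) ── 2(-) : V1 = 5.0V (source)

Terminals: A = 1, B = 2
Nodal analysis, taking node 2 as the 0 V reference.
Source V1 fixes V_0 = 5 V.
KCL at each unknown node (sum of currents leaving = 0; resistances in Ω):
  Node 1: (V_1 - 5)/150 + (V_1 - 0)/22 = 0
Collecting terms: 0.05212 × V_1 = 0.03333  =>  V_1 = 0.6395 V
Power in each resistor, P = (ΔV)²/R:
  P_R1 = (5 - 0.6395)²/150 = 0.1268 W
  P_R2 = (0.6395 - 0)²/22 = 0.01859 W
P_total = P_R1 + P_R2 = 0.1453 W

Final answer: 0.1453 W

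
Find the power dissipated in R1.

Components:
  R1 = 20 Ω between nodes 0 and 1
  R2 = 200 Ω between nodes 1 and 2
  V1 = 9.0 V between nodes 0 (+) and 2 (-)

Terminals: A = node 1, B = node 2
Nodal analysis, taking node 2 as the 0 V reference.
Source V1 fixes V_0 = 9 V.
KCL at each unknown node (sum of currents leaving = 0; resistances in Ω):
  Node 1: (V_1 - 9)/20 + (V_1 - 0)/200 = 0
Collecting terms: 0.055 × V_1 = 0.45  =>  V_1 = 8.182 V
I_R1 = (V_0 - V_1)/R1 = (9 - 8.182)/20 = 0.04091 A
P_R1 = I_R1² × R1 = (0.04091)² × 20 = 0.03347 W

Final answer: 0.03347 W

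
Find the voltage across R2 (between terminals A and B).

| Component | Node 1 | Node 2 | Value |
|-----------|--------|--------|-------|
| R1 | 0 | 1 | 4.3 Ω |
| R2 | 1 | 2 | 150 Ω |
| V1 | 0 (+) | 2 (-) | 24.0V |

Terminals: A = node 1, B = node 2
R1 and R2 are in series across V1 (node 0 → node 1 → node 2), and the output A–B is taken across R2, so this is a voltage divider.
Series current: I = V1/(R1 + R2) = 24/(4.3 + 150) = 24/154.3 = 0.1555 A
V_R2 = I × R2 = V1 × R2/(R1 + R2) = 24 × 150/154.3 = 23.33 V

Final answer: 23.33 V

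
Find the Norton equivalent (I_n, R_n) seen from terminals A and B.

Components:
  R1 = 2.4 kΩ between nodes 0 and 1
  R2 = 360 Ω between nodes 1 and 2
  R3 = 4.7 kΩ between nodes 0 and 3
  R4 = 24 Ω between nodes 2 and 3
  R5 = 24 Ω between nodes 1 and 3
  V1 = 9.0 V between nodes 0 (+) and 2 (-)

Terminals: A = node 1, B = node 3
Find the Thévenin equivalent first; then I_n = V_th/R_th and R_n = R_th.
Step 1 — V_th is the open-circuit voltage V_A - V_B (nothing connected across the terminals).
Nodal analysis, taking node 2 as the 0 V reference.
Source V1 fixes V_0 = 9 V.
KCL at each unknown node (sum of currents leaving = 0; resistances in Ω):
  Node 1: (V_1 - 9)/2400 + (V_1 - 0)/360 + (V_1 - V_3)/24 = 0
  Node 3: (V_3 - 9)/4700 + (V_3 - 0)/24 + (V_3 - V_1)/24 = 0
Collecting terms (coefficients in siemens):
  0.04486·V_1 - 0.04167·V_3 = 0.00375
  0.08355·V_3 - 0.04167·V_1 = 0.001915
Determinant D = (0.04486)(0.08355) - (-0.04167)(-0.04167) = 0.002012
V_1 = [(0.00375)(0.08355) - (-0.04167)(0.001915)]/D = 0.1954 V
V_3 = [(0.04486)(0.001915) - (0.00375)(-0.04167)]/D = 0.1204 V
V_th = V_1 - V_3 = 0.1954 - 0.1204 = 0.07502 V
Step 2 — R_th: zero the source — replace V1 by a short circuit (node 2 merges into node 0) — and find the resistance seen between A (node 1) and B (node 3).
Reduce the network between node 1 (A) and node 3 (B) by series/parallel combination:
  Rp1 = R1 ‖ R2 (parallel, both between nodes 0 and 1) = 1/(1/2400 + 1/360) = 313 Ω
  Rp2 = R3 ‖ R4 (parallel, both between nodes 0 and 3) = 1/(1/4700 + 1/24) = 23.88 Ω
  Rs1 = Rp1 + Rp2 (series, joined only at node 0) = 313 + 23.88 = 336.9 Ω
  Rp3 = R5 ‖ Rs1 (parallel, both between nodes 1 and 3) = 1/(1/24 + 1/336.9) = 22.4 Ω
R_th = 22.4 Ω
I_n = V_th/R_th = 0.07502/22.4 = 0.003349 A, and R_n = R_th = 22.4 Ω

Final answer: I_n = 0.003349 A, R_n = 22.4 Ω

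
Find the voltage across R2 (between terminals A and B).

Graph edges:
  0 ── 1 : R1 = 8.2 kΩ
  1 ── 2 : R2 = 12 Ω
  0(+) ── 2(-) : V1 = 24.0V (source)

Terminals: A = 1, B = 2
R1 and R2 are in series across V1 (node 0 → node 1 → node 2), and the output A–B is taken across R2, so this is a voltage divider.
Series current: I = V1/(R1 + R2) = 24/(8200 + 12) = 24/8212 = 0.002923 A
V_R2 = I × R2 = V1 × R2/(R1 + R2) = 24 × 12/8212 = 0.03507 V

Final answer: 0.03507 V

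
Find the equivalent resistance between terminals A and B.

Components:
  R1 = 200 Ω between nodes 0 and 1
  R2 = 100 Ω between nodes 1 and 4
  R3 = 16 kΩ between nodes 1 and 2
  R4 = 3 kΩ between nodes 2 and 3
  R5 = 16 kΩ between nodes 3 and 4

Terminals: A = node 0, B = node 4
Reduce the network between node 0 (A) and node 4 (B) by series/parallel combination:
  Rs1 = R3 + R4 (series, joined only at node 2) = 16000 + 3000 = 19000 Ω
  Rs2 = R5 + Rs1 (series, joined only at node 3) = 16000 + 19000 = 35000 Ω
  Rp1 = R2 ‖ Rs2 (parallel, both between nodes 1 and 4) = 1/(1/100 + 1/35000) = 99.72 Ω
  Rs3 = R1 + Rp1 (series, joined only at node 1) = 200 + 99.72 = 299.7 Ω
R_eq = 299.7 Ω

Final answer: 299.7 Ω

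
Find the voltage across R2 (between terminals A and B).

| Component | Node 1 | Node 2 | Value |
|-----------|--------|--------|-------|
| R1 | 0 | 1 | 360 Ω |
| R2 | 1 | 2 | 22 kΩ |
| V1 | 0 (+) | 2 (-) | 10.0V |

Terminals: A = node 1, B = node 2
R1 and R2 are in series across V1 (node 0 → node 1 → node 2), and the output A–B is taken across R2, so this is a voltage divider.
Series current: I = V1/(R1 + R2) = 10/(360 + 22000) = 10/22360 = 0.0004472 A
V_R2 = I × R2 = V1 × R2/(R1 + R2) = 10 × 22000/22360 = 9.839 V

Final answer: 9.839 V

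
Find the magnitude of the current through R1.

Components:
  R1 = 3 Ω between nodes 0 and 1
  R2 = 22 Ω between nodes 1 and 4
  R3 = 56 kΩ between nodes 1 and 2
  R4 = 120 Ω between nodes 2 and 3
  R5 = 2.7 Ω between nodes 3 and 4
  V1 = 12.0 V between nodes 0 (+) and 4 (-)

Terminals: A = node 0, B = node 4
Nodal analysis, taking node 4 as the 0 V reference.
Source V1 fixes V_0 = 12 V.
KCL at each unknown node (sum of currents leaving = 0; resistances in Ω):
  Node 1: (V_1 - 12)/3 + (V_1 - 0)/22 + (V_1 - V_2)/56000 = 0
  Node 2: (V_2 - V_1)/56000 + (V_2 - V_3)/120 = 0
  Node 3: (V_3 - V_2)/120 + (V_3 - 0)/2.7 = 0
Collecting terms (coefficients in siemens):
  0.3788·V_1 - 0.00001786·V_2 = 4
  0.008351·V_2 - 0.00001786·V_1 - 0.008333·V_3 = 0
  0.3787·V_3 - 0.008333·V_2 = 0
Solving these 3 simultaneous equations (Gaussian elimination) gives:
  V_1 = 10.56 V, V_2 = 0.02309 V, V_3 = 0.000508 V
I_R1 = (V_0 - V_1)/R1 = (12 - 10.56)/3 = 0.4802 A
|I_R1| = 0.4802 A

Final answer: |I_R1| = 0.4802 A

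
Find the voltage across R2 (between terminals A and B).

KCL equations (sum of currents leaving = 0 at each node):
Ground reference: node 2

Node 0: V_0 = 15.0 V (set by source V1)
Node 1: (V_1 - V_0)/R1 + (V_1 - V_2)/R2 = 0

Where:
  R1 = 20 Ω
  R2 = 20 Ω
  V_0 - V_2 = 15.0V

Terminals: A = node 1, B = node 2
R1 and R2 are in series across V1 (node 0 → node 1 → node 2), and the output A–B is taken across R2, so this is a voltage divider.
Series current: I = V1/(R1 + R2) = 15/(20 + 20) = 15/40 = 0.375 A
V_R2 = I × R2 = V1 × R2/(R1 + R2) = 15 × 20/40 = 7.5 V

Final answer: 7.5 V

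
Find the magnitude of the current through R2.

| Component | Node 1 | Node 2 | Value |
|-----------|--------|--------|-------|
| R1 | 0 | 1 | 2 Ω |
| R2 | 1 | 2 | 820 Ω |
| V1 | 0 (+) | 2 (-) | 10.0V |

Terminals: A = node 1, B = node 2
Nodal analysis, taking node 2 as the 0 V reference.
Source V1 fixes V_0 = 10 V.
KCL at each unknown node (sum of currents leaving = 0; resistances in Ω):
  Node 1: (V_1 - 10)/2 + (V_1 - 0)/820 = 0
Collecting terms: 0.5012 × V_1 = 5  =>  V_1 = 9.976 V
I_R2 = (V_1 - V_2)/R2 = (9.976 - 0)/820 = 0.01217 A
|I_R2| = 0.01217 A

Final answer: |I_R2| = 0.01217 A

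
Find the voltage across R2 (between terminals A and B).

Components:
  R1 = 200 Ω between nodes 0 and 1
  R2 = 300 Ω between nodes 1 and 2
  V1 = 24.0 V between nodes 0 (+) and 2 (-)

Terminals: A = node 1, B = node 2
R1 and R2 are in series across V1 (node 0 → node 1 → node 2), and the output A–B is taken across R2, so this is a voltage divider.
Series current: I = V1/(R1 + R2) = 24/(200 + 300) = 24/500 = 0.048 A
V_R2 = I × R2 = V1 × R2/(R1 + R2) = 24 × 300/500 = 14.4 V

Final answer: 14.4 V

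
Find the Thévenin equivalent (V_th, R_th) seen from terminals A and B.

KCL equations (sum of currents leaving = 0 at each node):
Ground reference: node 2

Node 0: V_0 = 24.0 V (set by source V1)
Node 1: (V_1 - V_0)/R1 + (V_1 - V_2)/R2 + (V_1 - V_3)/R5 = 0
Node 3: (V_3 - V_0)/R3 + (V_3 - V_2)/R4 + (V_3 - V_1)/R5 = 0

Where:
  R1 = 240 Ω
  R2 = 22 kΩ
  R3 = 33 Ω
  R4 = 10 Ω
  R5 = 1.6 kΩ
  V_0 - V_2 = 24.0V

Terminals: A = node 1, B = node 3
Step 1 — V_th is the open-circuit voltage V_A - V_B (nothing connected across the terminals).
Nodal analysis, taking node 2 as the 0 V reference.
Source V1 fixes V_0 = 24 V.
KCL at each unknown node (sum of currents leaving = 0; resistances in Ω):
  Node 1: (V_1 - 24)/240 + (V_1 - 0)/22000 + (V_1 - V_3)/1600 = 0
  Node 3: (V_3 - 24)/33 + (V_3 - 0)/10 + (V_3 - V_1)/1600 = 0
Collecting terms (coefficients in siemens):
  0.004837·V_1 - 0.000625·V_3 = 0.1
  0.1309·V_3 - 0.000625·V_1 = 0.7273
Determinant D = (0.004837)(0.1309) - (-0.000625)(-0.000625) = 0.0006329
V_1 = [(0.1)(0.1309) - (-0.000625)(0.7273)]/D = 21.4 V
V_3 = [(0.004837)(0.7273) - (0.1)(-0.000625)]/D = 5.657 V
V_th = V_1 - V_3 = 21.4 - 5.657 = 15.75 V
Step 2 — R_th: zero the source — replace V1 by a short circuit (node 2 merges into node 0) — and find the resistance seen between A (node 1) and B (node 3).
Reduce the network between node 1 (A) and node 3 (B) by series/parallel combination:
  Rp1 = R1 ‖ R2 (parallel, both between nodes 0 and 1) = 1/(1/240 + 1/22000) = 237.4 Ω
  Rp2 = R3 ‖ R4 (parallel, both between nodes 0 and 3) = 1/(1/33 + 1/10) = 7.674 Ω
  Rs1 = Rp1 + Rp2 (series, joined only at node 0) = 237.4 + 7.674 = 245.1 Ω
  Rp3 = R5 ‖ Rs1 (parallel, both between nodes 1 and 3) = 1/(1/1600 + 1/245.1) = 212.5 Ω
R_th = 212.5 Ω

Final answer: V_th = 15.75 V, R_th = 212.5 Ω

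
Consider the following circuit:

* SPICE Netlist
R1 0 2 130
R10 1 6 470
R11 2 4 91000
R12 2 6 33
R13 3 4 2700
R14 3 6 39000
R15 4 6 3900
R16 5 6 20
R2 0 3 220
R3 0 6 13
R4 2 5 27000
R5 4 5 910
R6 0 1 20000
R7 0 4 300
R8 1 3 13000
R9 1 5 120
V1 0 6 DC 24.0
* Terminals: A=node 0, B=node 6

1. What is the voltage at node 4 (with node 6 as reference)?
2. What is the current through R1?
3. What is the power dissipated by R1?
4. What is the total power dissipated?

Nodal analysis, taking node 6 as the 0 V reference.
Source V1 fixes V_0 = 24 V.
KCL at each unknown node (sum of currents leaving = 0; resistances in Ω):
  Node 1: (V_1 - 24)/20000 + (V_1 - V_3)/13000 + (V_1 - V_5)/120 + (V_1 - 0)/470 = 0
  Node 2: (V_2 - 24)/130 + (V_2 - V_5)/27000 + (V_2 - V_4)/91000 + (V_2 - 0)/33 = 0
  Node 3: (V_3 - 24)/220 + (V_3 - V_1)/13000 + (V_3 - V_4)/2700 + (V_3 - 0)/39000 = 0
  Node 4: (V_4 - V_5)/910 + (V_4 - 24)/300 + (V_4 - V_2)/91000 + (V_4 - V_3)/2700 + (V_4 - 0)/3900 = 0
  Node 5: (V_5 - V_2)/27000 + (V_5 - V_4)/910 + (V_5 - V_1)/120 + (V_5 - 0)/20 = 0
Collecting terms (coefficients in siemens):
  0.01059·V_1 - 0.00007692·V_3 - 0.008333·V_5 = 0.0012
  0.03804·V_2 - 0.00001099·V_4 - 0.00003704·V_5 = 0.1846
  0.005018·V_3 - 0.00007692·V_1 - 0.0003704·V_4 = 0.1091
  0.00507·V_4 - 0.00001099·V_2 - 0.0003704·V_3 - 0.001099·V_5 = 0.08
  0.05947·V_5 - 0.008333·V_1 - 0.00003704·V_2 - 0.001099·V_4 = 0
Solving these 5 simultaneous equations (Gaussian elimination) gives:
  V_1 = 0.6053 V, V_2 = 4.858 V, V_3 = 23.04 V, V_4 = 17.56 V
  V_5 = 0.4124 V
Part 1:
  Read off the nodal solution: V_4 = 17.56 V
Part 2:
  I_R1 = (V_0 - V_2)/R1 = (24 - 4.858)/130 = 0.1472 A
  Magnitude: I_R1 = 0.1472 A
Part 3:
  I_R1 = (V_0 - V_2)/R1 = (24 - 4.858)/130 = 0.1472 A
  P_R1 = I_R1² × R1 = (0.1472)² × 130 = 2.819 W
Part 4:
  Power in each resistor, P = (ΔV)²/R:
    P_R1 = (24 - 4.858)²/130 = 2.819 W
    P_R2 = (24 - 23.04)²/220 = 0.004157 W
    P_R3 = (24 - 0)²/13 = 44.31 W
    P_R4 = (4.858 - 0.4124)²/27000 = 0.0007321 W
    P_R5 = (17.56 - 0.4124)²/910 = 0.3232 W
    P_R6 = (24 - 0.6053)²/20000 = 0.02737 W
    P_R7 = (24 - 17.56)²/300 = 0.1381 W
    P_R8 = (0.6053 - 23.04)²/13000 = 0.03873 W
    P_R9 = (0.6053 - 0.4124)²/120 = 0.0003102 W
    P_R10 = (0.6053 - 0)²/470 = 0.0007796 W
    P_R11 = (4.858 - 17.56)²/91000 = 0.001774 W
    P_R12 = (4.858 - 0)²/33 = 0.7152 W
    P_R13 = (23.04 - 17.56)²/2700 = 0.01113 W
    P_R14 = (23.04 - 0)²/39000 = 0.01362 W
    P_R15 = (17.56 - 0)²/3900 = 0.07909 W
    P_R16 = (0.4124 - 0)²/20 = 0.008503 W
  P_total = P_R1 + P_R2 + P_R3 + P_R4 + P_R5 + P_R6 + P_R7 + P_R8 + P_R9 + P_R10 + P_R11 + P_R12 + P_R13 + P_R14 + P_R15 + P_R16 = 48.49 W

Final answers:
1. V_4 = 17.56 V
2. I_R1 = 0.1472 A
3. P_R1 = 2.819 W
4. P_total = 48.49 W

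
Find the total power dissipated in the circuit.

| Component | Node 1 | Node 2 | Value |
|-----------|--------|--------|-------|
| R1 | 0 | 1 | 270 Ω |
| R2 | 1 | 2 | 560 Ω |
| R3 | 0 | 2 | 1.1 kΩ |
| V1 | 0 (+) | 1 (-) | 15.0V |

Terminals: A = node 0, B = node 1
Nodal analysis, taking node 1 as the 0 V reference.
Source V1 fixes V_0 = 15 V.
KCL at each unknown node (sum of currents leaving = 0; resistances in Ω):
  Node 2: (V_2 - 0)/560 + (V_2 - 15)/1100 = 0
Collecting terms: 0.002695 × V_2 = 0.01364  =>  V_2 = 5.06 V
Power in each resistor, P = (ΔV)²/R:
  P_R1 = (15 - 0)²/270 = 0.8333 W
  P_R2 = (0 - 5.06)²/560 = 0.04573 W
  P_R3 = (15 - 5.06)²/1100 = 0.08982 W
P_total = P_R1 + P_R2 + P_R3 = 0.9689 W

Final answer: 0.9689 W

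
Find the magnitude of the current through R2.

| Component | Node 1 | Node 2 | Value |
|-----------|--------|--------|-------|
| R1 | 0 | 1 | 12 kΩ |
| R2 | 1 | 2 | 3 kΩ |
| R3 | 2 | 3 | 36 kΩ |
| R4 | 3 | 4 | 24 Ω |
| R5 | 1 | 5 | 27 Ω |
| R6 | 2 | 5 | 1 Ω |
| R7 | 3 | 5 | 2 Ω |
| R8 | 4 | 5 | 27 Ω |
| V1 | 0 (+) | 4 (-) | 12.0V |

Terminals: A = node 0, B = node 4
Nodal analysis, taking node 4 as the 0 V reference.
Source V1 fixes V_0 = 12 V.
KCL at each unknown node (sum of currents leaving = 0; resistances in Ω):
  Node 1: (V_1 - 12)/12000 + (V_1 - V_2)/3000 + (V_1 - V_5)/27 = 0
  Node 2: (V_2 - V_1)/3000 + (V_2 - V_3)/36000 + (V_2 - V_5)/1 = 0
  Node 3: (V_3 - V_2)/36000 + (V_3 - 0)/24 + (V_3 - V_5)/2 = 0
  Node 5: (V_5 - V_1)/27 + (V_5 - V_2)/1 + (V_5 - V_3)/2 + (V_5 - 0)/27 = 0
Collecting terms (coefficients in siemens):
  0.03745·V_1 - 0.0003333·V_2 - 0.03704·V_5 = 0.001
  1·V_2 - 0.0003333·V_1 - 0.00002778·V_3 - 1·V_5 = 0
  0.5417·V_3 - 0.00002778·V_2 - 0.5·V_5 = 0
  1.574·V_5 - 0.03704·V_1 - 1·V_2 - 0.5·V_3 = 0
Solving these 4 simultaneous equations (Gaussian elimination) gives:
  V_1 = 0.03987 V, V_2 = 0.01321 V, V_3 = 0.01219 V, V_5 = 0.0132 V
I_R2 = (V_1 - V_2)/R2 = (0.03987 - 0.01321)/3000 = 0.000008887 A
|I_R2| = 0.000008887 A

Final answer: |I_R2| = 8.887e-06 A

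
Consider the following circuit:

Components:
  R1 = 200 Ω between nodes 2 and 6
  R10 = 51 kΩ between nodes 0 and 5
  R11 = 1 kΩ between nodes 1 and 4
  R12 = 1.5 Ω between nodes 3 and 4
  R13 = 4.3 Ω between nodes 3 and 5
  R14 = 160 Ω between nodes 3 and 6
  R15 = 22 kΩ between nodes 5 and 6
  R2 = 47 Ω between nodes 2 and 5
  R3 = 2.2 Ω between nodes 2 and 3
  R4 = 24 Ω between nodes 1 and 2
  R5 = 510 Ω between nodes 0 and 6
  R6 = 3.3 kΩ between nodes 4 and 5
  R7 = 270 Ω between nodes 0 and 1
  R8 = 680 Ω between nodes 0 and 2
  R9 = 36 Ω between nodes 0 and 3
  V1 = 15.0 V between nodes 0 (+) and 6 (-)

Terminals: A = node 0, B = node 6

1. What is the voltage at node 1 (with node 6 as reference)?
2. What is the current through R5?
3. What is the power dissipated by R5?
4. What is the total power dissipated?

Nodal analysis, taking node 6 as the 0 V reference.
Source V1 fixes V_0 = 15 V.
KCL at each unknown node (sum of currents leaving = 0; resistances in Ω):
  Node 1: (V_1 - V_2)/24 + (V_1 - 15)/270 + (V_1 - V_4)/1000 = 0
  Node 2: (V_2 - 0)/200 + (V_2 - V_5)/47 + (V_2 - V_3)/2.2 + (V_2 - V_1)/24 + (V_2 - 15)/680 = 0
  Node 3: (V_3 - V_2)/2.2 + (V_3 - 15)/36 + (V_3 - V_4)/1.5 + (V_3 - V_5)/4.3 + (V_3 - 0)/160 = 0
  Node 4: (V_4 - V_5)/3300 + (V_4 - V_1)/1000 + (V_4 - V_3)/1.5 = 0
  Node 5: (V_5 - V_2)/47 + (V_5 - V_4)/3300 + (V_5 - 15)/51000 + (V_5 - V_3)/4.3 + (V_5 - 0)/22000 = 0
Collecting terms (coefficients in siemens):
  0.04637·V_1 - 0.04167·V_2 - 0.001·V_4 = 0.05556
  0.524·V_2 - 0.04167·V_1 - 0.4545·V_3 - 0.02128·V_5 = 0.02206
  1.388·V_3 - 0.4545·V_2 - 0.6667·V_4 - 0.2326·V_5 = 0.4167
  0.668·V_4 - 0.001·V_1 - 0.6667·V_3 - 0.000303·V_5 = 0
  0.2542·V_5 - 0.02128·V_2 - 0.2326·V_3 - 0.000303·V_4 = 0.0002941
Solving these 5 simultaneous equations (Gaussian elimination) gives:
  V_1 = 11.4 V, V_2 = 11.09 V, V_3 = 11.16 V, V_4 = 11.16 V
  V_5 = 11.16 V
Part 1:
  Read off the nodal solution: V_1 = 11.4 V
Part 2:
  I_R5 = (V_0 - V_6)/R5 = (15 - 0)/510 = 0.02941 A
  Magnitude: I_R5 = 0.02941 A
Part 3:
  I_R5 = (V_0 - V_6)/R5 = (15 - 0)/510 = 0.02941 A
  P_R5 = I_R5² × R5 = (0.02941)² × 510 = 0.4412 W
Part 4:
  Power in each resistor, P = (ΔV)²/R:
    P_R1 = (11.09 - 0)²/200 = 0.6146 W
    P_R2 = (11.09 - 11.16)²/47 = 0.0001016 W
    P_R3 = (11.09 - 11.16)²/2.2 = 0.002713 W
    P_R4 = (11.4 - 11.09)²/24 = 0.004114 W
    P_R5 = (15 - 0)²/510 = 0.4412 W
    P_R6 = (11.16 - 11.16)²/3300 = 0.00000002198 W
    P_R7 = (15 - 11.4)²/270 = 0.04797 W
    P_R8 = (15 - 11.09)²/680 = 0.02252 W
    P_R9 = (15 - 11.16)²/36 = 0.4087 W
    P_R10 = (15 - 11.16)²/51000 = 0.0002898 W
    P_R11 = (11.4 - 11.16)²/1000 = 0.00005599 W
    P_R12 = (11.16 - 11.16)²/1.5 = 0.00000008217 W
    P_R13 = (11.16 - 11.16)²/4.3 = 0.00001551 W
    P_R14 = (11.16 - 0)²/160 = 0.779 W
    P_R15 = (11.16 - 0)²/22000 = 0.005657 W
  P_total = P_R1 + P_R2 + P_R3 + P_R4 + P_R5 + P_R6 + P_R7 + P_R8 + P_R9 + P_R10 + P_R11 + P_R12 + P_R13 + P_R14 + P_R15 = 2.327 W

Final answers:
1. V_1 = 11.4 V
2. I_R5 = 0.02941 A
3. P_R5 = 0.4412 W
4. P_total = 2.327 W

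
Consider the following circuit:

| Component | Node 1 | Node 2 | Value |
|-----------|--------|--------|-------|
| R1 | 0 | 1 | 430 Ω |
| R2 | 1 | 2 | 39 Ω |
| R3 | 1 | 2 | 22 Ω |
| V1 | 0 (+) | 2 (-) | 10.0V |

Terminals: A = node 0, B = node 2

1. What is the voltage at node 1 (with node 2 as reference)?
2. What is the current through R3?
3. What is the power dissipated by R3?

Nodal analysis, taking node 2 as the 0 V reference.
Source V1 fixes V_0 = 10 V.
KCL at each unknown node (sum of currents leaving = 0; resistances in Ω):
  Node 1: (V_1 - 10)/430 + (V_1 - 0)/39 + (V_1 - 0)/22 = 0
Collecting terms: 0.07342 × V_1 = 0.02326  =>  V_1 = 0.3167 V
Part 1:
  Read off the nodal solution: V_1 = 0.3167 V
Part 2:
  I_R3 = (V_1 - V_2)/R3 = (0.3167 - 0)/22 = 0.0144 A
  Magnitude: I_R3 = 0.0144 A
Part 3:
  I_R3 = (V_1 - V_2)/R3 = (0.3167 - 0)/22 = 0.0144 A
  P_R3 = I_R3² × R3 = (0.0144)² × 22 = 0.00456 W

Final answers:
1. V_1 = 0.3167 V
2. I_R3 = 0.0144 A
3. P_R3 = 0.00456 W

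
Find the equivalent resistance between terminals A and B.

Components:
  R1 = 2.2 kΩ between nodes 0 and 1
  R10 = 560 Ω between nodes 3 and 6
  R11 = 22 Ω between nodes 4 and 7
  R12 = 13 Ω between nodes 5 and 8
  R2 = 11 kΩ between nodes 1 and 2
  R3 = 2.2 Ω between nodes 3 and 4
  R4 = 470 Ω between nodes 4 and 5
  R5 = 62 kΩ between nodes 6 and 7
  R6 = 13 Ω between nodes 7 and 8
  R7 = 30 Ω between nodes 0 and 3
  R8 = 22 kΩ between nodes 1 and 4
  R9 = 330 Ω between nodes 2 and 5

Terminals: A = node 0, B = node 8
The network is not a plain series/parallel combination. Inject a 1 A test current into terminal A (node 0) and return it from terminal B (node 8); then R_eq = V_A / (1 A).
Nodal analysis, taking node 8 as the 0 V reference.
Current source I_test pushes 1 A into node 0 and draws it out of node 8.
KCL at each unknown node (sum of currents leaving = 0; resistances in Ω):
  Node 0: (V_0 - V_1)/2200 + (V_0 - V_3)/30 - 1 = 0
  Node 1: (V_1 - V_0)/2200 + (V_1 - V_2)/11000 + (V_1 - V_4)/22000 = 0
  Node 2: (V_2 - V_1)/11000 + (V_2 - V_5)/330 = 0
  Node 3: (V_3 - V_0)/30 + (V_3 - V_4)/2.2 + (V_3 - V_6)/560 = 0
  Node 4: (V_4 - V_1)/22000 + (V_4 - V_3)/2.2 + (V_4 - V_5)/470 + (V_4 - V_7)/22 = 0
  Node 5: (V_5 - V_2)/330 + (V_5 - V_4)/470 + (V_5 - 0)/13 = 0
  Node 6: (V_6 - V_3)/560 + (V_6 - V_7)/62000 = 0
  Node 7: (V_7 - V_4)/22 + (V_7 - V_6)/62000 + (V_7 - 0)/13 = 0
Collecting terms (coefficients in siemens):
  0.03379·V_0 - 0.0004545·V_1 - 0.03333·V_3 = 1
  0.0005909·V_1 - 0.0004545·V_0 - 0.00009091·V_2 - 0.00004545·V_4 = 0
  0.003121·V_2 - 0.00009091·V_1 - 0.00303·V_5 = 0
  0.4897·V_3 - 0.03333·V_0 - 0.4545·V_4 - 0.001786·V_6 = 0
  0.5022·V_4 - 0.00004545·V_1 - 0.4545·V_3 - 0.002128·V_5 - 0.04545·V_7 = 0
  0.08208·V_5 - 0.00303·V_2 - 0.002128·V_4 = 0
  0.001802·V_6 - 0.001786·V_3 - 0.00001613·V_7 = 0
  0.1224·V_7 - 0.04545·V_4 - 0.00001613·V_6 = 0
Solving these 8 simultaneous equations (Gaussian elimination) gives:
  V_0 = 64.51 V, V_1 = 52.49 V, V_2 = 2.434 V, V_3 = 34.67 V
  V_4 = 32.48 V, V_5 = 0.9319 V, V_6 = 34.47 V, V_7 = 12.07 V
R_eq = V_0 / 1 A = 64.51 Ω

Final answer: 64.51 Ω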